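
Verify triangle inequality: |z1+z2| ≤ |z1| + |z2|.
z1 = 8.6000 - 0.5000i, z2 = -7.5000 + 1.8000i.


|z1| = sqrt(8.6^2 + (-0.5)^2) = sqrt(74.21) = 8.6145
|z2| = sqrt((-7.5)^2 + 1.8^2) = sqrt(59.49) = 7.7130
z1+z2 = 1.1000 + 1.3000i
|z1+z2| = sqrt(2.9) = 1.7029
|z1|+|z2| = 8.6145 + 7.7130 = 16.3275

|z1+z2| = 1.7029 ≤ |z1|+|z2| = 16.3275 (verified)


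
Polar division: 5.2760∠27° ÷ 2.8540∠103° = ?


r = 5.2760 / 2.8540 = 1.8486
theta = 27° - 103° = -76° = 284° (mod 360)

1.8486 cis(284°)


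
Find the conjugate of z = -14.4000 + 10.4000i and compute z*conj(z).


z_bar = -14.4000 - 10.4000i
z*z_bar = (-14.4)^2 + 10.4^2 = 207.36 + 108.16 = 315.52

z_bar = -14.4000 - 10.4000i, z*z_bar = 315.52


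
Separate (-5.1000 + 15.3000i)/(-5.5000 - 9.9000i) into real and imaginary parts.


Multiply by conjugate: (-5.1000 + 15.3000i)(-5.5000 + 9.9000i) / ((-5.5)^2 + (-9.9)^2)
Numerator real = -5.1*(-5.5) + 15.3*(-9.9) = -123.42
Numerator imag = 15.3*(-5.5) - (-5.1)*(-9.9) = -134.64
Denominator = 128.26
Re(z) = -123.42/128.26 = -0.9623
Im(z) = -134.64/128.26 = -1.0497

Re(z) = -0.9623, Im(z) = -1.0497


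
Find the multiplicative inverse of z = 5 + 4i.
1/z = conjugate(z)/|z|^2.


|z|^2 = 25+16 = 41
1/z = (5 - 4i)/41

1/z = 0.1220 - 0.0976i


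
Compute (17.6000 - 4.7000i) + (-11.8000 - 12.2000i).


Real: 17.6 - 11.8 = 5.8
Imag: -4.7 - 12.2 = -16.9

5.8000 - 16.9000i


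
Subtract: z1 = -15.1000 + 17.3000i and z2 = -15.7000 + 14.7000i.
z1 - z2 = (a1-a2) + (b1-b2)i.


Real: -15.1 + 15.7 = 0.6
Imag: 17.3 - 14.7 = 2.6

0.6000 + 2.6000i


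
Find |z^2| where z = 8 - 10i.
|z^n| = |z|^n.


|z| = sqrt(64+100) = sqrt(164) = 12.8062
|z^2| = |z|^2 = (sqrt(164))^2 = 164

|z^2| = 164


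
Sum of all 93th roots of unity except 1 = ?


With w = e^(2*pi*i/93), all 93 of the 93th roots of unity w^0 = 1, w, ..., w^(92) sum to 0: 1 + w + ... + w^(92) = (1 - w^93)/(1 - w) = 0 since w^93 = 1, w ≠ 1.
Removing the root 1: w + w^2 + ... + w^(92) = 0 - 1 = -1

Sum = -1


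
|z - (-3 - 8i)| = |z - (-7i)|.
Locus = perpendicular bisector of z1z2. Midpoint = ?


Equal distances means the locus is the perpendicular bisector of z1 and z2.
Midpoint = ((-3+0)/2, (-8+(-7))/2) = (-1.5000, -7.5000)

Perpendicular bisector through (-1.5000, -7.5000)


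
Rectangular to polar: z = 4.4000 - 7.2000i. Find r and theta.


r = sqrt(19.36+51.84) = sqrt(71.2) = 8.4380
theta = atan2(-7.2, 4.4) = -58.5704 degrees

r = 8.4380, theta = -58.5704 degrees


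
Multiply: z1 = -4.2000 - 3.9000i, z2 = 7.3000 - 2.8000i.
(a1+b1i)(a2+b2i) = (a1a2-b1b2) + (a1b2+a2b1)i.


Real = -4.2*7.3 - (-3.9)*(-2.8) = -30.66 - 10.92 = -41.58
Imag = -4.2*(-2.8) + 7.3*(-3.9) = 11.76 - (28.47) = -16.71

-41.5800 - 16.7100i


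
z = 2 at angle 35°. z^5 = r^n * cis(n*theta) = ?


r^5 = 2^5 = 32
n*theta = 5*35° = 175° = 175° (mod 360)
a = 32*cos(175°) = -31.8782
b = 32*sin(175°) = 2.7890

32 cis(175°) = -31.8782 + 2.7890i


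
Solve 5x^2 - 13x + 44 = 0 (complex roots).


disc = (-13)^2 - 4*5*44 = 169 - 880 = -711
sqrt(|disc|) = sqrt(711) = 26.6646
Real part = 13/(2*5) = 1.3000
Imag part = 26.6646/(2*5) = 2.6665

1.3000 ± 2.6665i


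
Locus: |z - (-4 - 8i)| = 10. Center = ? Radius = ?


|z - z0| = r is a circle with center z0 and radius r.
Center = (-4, -8), radius = 10

Circle with center (-4, -8) and radius 10


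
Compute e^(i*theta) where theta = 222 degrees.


cos(222°) = -0.7431
sin(222°) = -0.6691

e^(i*222°) = -0.7431 - 0.6691i


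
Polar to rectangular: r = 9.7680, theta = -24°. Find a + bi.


a = 9.7680*cos(-24°) = 9.7680*0.913545 = 8.9235
b = 9.7680*sin(-24°) = 9.7680*(-0.40674) = -3.9730

8.9235 - 3.9730i


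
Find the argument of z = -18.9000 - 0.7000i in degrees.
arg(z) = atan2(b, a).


Re = -18.9, Im = -0.7
arg = atan2(-0.7, -18.9) = -177.8789 degrees

arg(z) = -177.8789 degrees


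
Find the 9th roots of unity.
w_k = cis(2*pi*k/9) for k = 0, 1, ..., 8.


The 9th roots of unity are cis(360k/9°) for k=0..8
Angle step = 360/9 = 40°
Primitive root: cis(40°)
Primitive root = 0.7660 + 0.6428i

9 roots at angles: 0°, 40°, 80°, 120°, 160°, 200°, 240°, 280°, 320°


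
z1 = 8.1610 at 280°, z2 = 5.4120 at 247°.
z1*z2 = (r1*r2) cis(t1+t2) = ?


r = 8.1610 * 5.4120 = 44.1673
theta = 280° + 247° = 527° = 167° (mod 360)

44.1673 cis(167°)


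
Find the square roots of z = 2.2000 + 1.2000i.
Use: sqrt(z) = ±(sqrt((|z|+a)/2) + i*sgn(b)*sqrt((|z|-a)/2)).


|z| = sqrt(4.84+1.44) = 2.5060
sqrt((|z|+a)/2) = sqrt((2.5060+2.2)/2) = sqrt(2.3530) = 1.5339
sqrt((|z|-a)/2) = sqrt((2.5060-2.2)/2) = sqrt(0.1530) = 0.3911

±(1.5339 + 0.3911i) i.e. 1.5339 + 0.3911i and -1.5339 - 0.3911i


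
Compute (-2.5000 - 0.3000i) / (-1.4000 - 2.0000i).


Conjugate of z2 = -1.4000 + 2.0000i
Numerator: (-2.5000 - 0.3000i)(-1.4000 + 2.0000i) = 4.1000 - 4.5800i
Denominator: (-1.4)^2 + (-2)^2 = 5.96
Result = (4.1000 - 4.5800i)/5.96

0.6879 - 0.7685i


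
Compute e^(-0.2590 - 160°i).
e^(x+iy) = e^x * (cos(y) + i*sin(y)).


e^-0.2590 = 0.7718
cos(-160°) = -0.9397
sin(-160°) = -0.342
Real = 0.7718*(-0.9397) = -0.7253
Imag = 0.7718*(-0.342) = -0.2640

-0.7253 - 0.2640i


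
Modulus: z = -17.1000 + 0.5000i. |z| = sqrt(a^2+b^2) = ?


|z| = sqrt((-17.1)^2 + 0.5^2) = sqrt(292.41 + 0.25) = sqrt(292.66) = 17.1073

|z| = 17.1073


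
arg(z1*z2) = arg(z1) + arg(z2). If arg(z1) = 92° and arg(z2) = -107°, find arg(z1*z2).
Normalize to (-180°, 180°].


arg(z1*z2) = 92° - 107° = -15°
Normalized to (-180°, 180°]: -15°

-15°


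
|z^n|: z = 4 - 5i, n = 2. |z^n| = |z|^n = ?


|z| = sqrt(16+25) = sqrt(41) = 6.4031
|z^2| = |z|^2 = (sqrt(41))^2 = 41

|z^2| = 41


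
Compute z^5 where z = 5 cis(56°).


r^5 = 5^5 = 3125
n*theta = 5*56° = 280° = 280° (mod 360)
a = 3125*cos(280°) = 542.6506
b = 3125*sin(280°) = -3077.5242

3125 cis(280°) = 542.6506 - 3077.5242i


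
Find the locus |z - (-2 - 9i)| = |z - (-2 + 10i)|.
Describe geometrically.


Equal distances means the locus is the perpendicular bisector of z1 and z2.
Midpoint = ((-2+(-2))/2, (-9+10)/2) = (-2.0000, 0.5000)

Perpendicular bisector through (-2.0000, 0.5000)


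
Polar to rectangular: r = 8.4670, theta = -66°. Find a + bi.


a = 8.4670*cos(-66°) = 8.4670*0.406737 = 3.4438
b = 8.4670*sin(-66°) = 8.4670*(-0.91355) = -7.7350

3.4438 - 7.7350i


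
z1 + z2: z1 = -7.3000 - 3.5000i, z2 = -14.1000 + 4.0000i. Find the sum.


Real: -7.3 - 14.1 = -21.4
Imag: -3.5 + 4 = 0.5

-21.4000 + 0.5000i


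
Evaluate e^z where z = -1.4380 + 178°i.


e^-1.4380 = 0.2374
cos(178°) = -0.9994
sin(178°) = 0.0349
Real = 0.2374*(-0.9994) = -0.2373
Imag = 0.2374*0.0349 = 0.0083

-0.2373 + 0.0083i


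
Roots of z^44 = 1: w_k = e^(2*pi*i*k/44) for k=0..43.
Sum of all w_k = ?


The sum of all 44th roots of unity is 0.
Geometric series: (1 - w^44)/(1 - w) = (1-1)/(1-w) = 0 since w^44 = 1, w ≠ 1.
Alternatively: coefficient of z^43 in z^44 - 1 is 0.

0


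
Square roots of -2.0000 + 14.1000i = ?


|z| = sqrt(4+198.81) = 14.2411
sqrt((|z|+a)/2) = sqrt((14.2411+(-2))/2) = sqrt(6.1206) = 2.4740
sqrt((|z|-a)/2) = sqrt((14.2411-(-2))/2) = sqrt(8.1206) = 2.8497

±(2.4740 + 2.8497i) i.e. 2.4740 + 2.8497i and -2.4740 - 2.8497i


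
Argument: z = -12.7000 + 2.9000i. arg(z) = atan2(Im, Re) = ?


Re = -12.7, Im = 2.9
arg = atan2(2.9, -12.7) = 167.1372 degrees

arg(z) = 167.1372 degrees


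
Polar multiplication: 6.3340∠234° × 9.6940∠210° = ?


r = 6.3340 * 9.6940 = 61.4018
theta = 234° + 210° = 444° = 84° (mod 360)

61.4018 cis(84°)


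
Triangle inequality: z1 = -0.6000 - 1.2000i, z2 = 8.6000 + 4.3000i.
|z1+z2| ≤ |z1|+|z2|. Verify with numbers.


|z1| = sqrt((-0.6)^2 + (-1.2)^2) = sqrt(1.8) = 1.3416
|z2| = sqrt(8.6^2 + 4.3^2) = sqrt(92.45) = 9.6151
z1+z2 = 8.0000 + 3.1000i
|z1+z2| = sqrt(73.61) = 8.5796
|z1|+|z2| = 1.3416 + 9.6151 = 10.9567

|z1+z2| = 8.5796 ≤ |z1|+|z2| = 10.9567 (verified)


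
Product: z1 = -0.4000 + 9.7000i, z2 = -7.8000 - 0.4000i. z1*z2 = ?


Real = -0.4*(-7.8) - 9.7*(-0.4) = 3.12 - (-3.88) = 7
Imag = -0.4*(-0.4) - (7.8)*9.7 = 0.16 - (75.66) = -75.5

7.0000 - 75.5000i


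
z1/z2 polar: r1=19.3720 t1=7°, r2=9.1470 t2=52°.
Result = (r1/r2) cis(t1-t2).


r = 19.3720 / 9.1470 = 2.1179
theta = 7° - 52° = -45° = 315° (mod 360)

2.1179 cis(315°)


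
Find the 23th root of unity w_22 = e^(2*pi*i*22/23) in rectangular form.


Angle = 360*22/23 = 344.3478°
a = cos(344.3478°) = 0.9629
b = sin(344.3478°) = -0.2698

0.9629 - 0.2698i


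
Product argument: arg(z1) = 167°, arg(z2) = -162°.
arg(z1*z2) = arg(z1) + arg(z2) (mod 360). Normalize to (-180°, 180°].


arg(z1*z2) = 167° - 162° = 5°
Normalized to (-180°, 180°]: 5°

5°


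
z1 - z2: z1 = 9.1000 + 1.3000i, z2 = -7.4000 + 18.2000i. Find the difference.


Real: 9.1 + 7.4 = 16.5
Imag: 1.3 - 18.2 = -16.9

16.5000 - 16.9000i


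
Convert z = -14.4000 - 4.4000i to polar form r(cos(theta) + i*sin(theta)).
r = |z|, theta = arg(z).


r = sqrt(207.36+19.36) = sqrt(226.72) = 15.0572
theta = atan2(-4.4, -14.4) = -163.0092 degrees

r = 15.0572, theta = -163.0092 degrees


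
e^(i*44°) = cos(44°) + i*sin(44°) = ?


cos(44°) = 0.7193
sin(44°) = 0.6947

e^(i*44°) = 0.7193 + 0.6947i


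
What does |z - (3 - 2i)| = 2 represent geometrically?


|z - z0| = r is a circle with center z0 and radius r.
Center = (3, -2), radius = 2

Circle with center (3, -2) and radius 2


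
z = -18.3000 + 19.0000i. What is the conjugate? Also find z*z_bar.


z_bar = -18.3000 - 19.0000i
z*z_bar = (-18.3)^2 + 19^2 = 334.89 + 361 = 695.89

z_bar = -18.3000 - 19.0000i, z*z_bar = 695.89


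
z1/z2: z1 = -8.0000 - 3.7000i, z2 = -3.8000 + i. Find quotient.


Conjugate of z2 = -3.8000 - i
Numerator: (-8.0000 - 3.7000i)(-3.8000 - i) = 26.7000 + 22.0600i
Denominator: (-3.8)^2 + 1^2 = 15.44
Result = (26.7000 + 22.0600i)/15.44

1.7293 + 1.4288i


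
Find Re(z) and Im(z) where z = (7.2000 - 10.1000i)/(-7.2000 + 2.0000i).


Multiply by conjugate: (7.2000 - 10.1000i)(-7.2000 - 2.0000i) / ((-7.2)^2 + 2^2)
Numerator real = 7.2*(-7.2) - (10.1)*2 = -72.04
Numerator imag = -10.1*(-7.2) - 7.2*2 = 58.32
Denominator = 55.84
Re(z) = -72.04/55.84 = -1.2901
Im(z) = 58.32/55.84 = 1.0444

Re(z) = -1.2901, Im(z) = 1.0444


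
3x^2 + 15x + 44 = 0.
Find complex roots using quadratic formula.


disc = 15^2 - 4*3*44 = 225 - 528 = -303
sqrt(|disc|) = sqrt(303) = 17.4069
Real part = -15/(2*3) = -2.5000
Imag part = 17.4069/(2*3) = 2.9011

-2.5000 ± 2.9011i


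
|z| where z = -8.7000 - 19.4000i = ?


|z| = sqrt((-8.7)^2 + (-19.4)^2) = sqrt(75.69 + 376.36) = sqrt(452.05) = 21.2615

|z| = 21.2615


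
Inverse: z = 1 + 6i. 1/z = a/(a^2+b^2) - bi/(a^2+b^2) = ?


|z|^2 = 1+36 = 37
1/z = (1 - 6i)/37

1/z = 0.0270 - 0.1622i


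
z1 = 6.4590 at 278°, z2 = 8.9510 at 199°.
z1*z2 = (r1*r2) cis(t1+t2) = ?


r = 6.4590 * 8.9510 = 57.8145
theta = 278° + 199° = 477° = 117° (mod 360)

57.8145 cis(117°)


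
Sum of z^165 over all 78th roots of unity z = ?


The roots are w_k = w^k with w = e^(2*pi*i/78), and (w^k)^165 = (w^165)^k.
So S = 1 + u + u^2 + ... + u^(77) with u = w^165.
165 = 2*78 + 9, so 165 is not a multiple of 78: u = (w^78)^2 * w^9 = w^9 ≠ 1 (w is a primitive 78th root), while u^78 = (w^78)^165 = 1.
Geometric series: S = (1 - u^78)/(1 - u) = (1 - 1)/(1 - u) = 0

S = 0


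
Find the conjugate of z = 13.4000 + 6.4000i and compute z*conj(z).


z_bar = 13.4000 - 6.4000i
z*z_bar = 13.4^2 + 6.4^2 = 179.56 + 40.96 = 220.52

z_bar = 13.4000 - 6.4000i, z*z_bar = 220.52


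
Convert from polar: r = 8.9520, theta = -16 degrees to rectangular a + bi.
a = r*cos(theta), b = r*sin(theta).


a = 8.9520*cos(-16°) = 8.9520*0.96126 = 8.6052
b = 8.9520*sin(-16°) = 8.9520*(-0.27564) = -2.4675

8.6052 - 2.4675i


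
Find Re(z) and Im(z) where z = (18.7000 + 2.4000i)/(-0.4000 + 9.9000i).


Multiply by conjugate: (18.7000 + 2.4000i)(-0.4000 - 9.9000i) / ((-0.4)^2 + 9.9^2)
Numerator real = 18.7*(-0.4) + 2.4*9.9 = 16.28
Numerator imag = 2.4*(-0.4) - 18.7*9.9 = -186.09
Denominator = 98.17
Re(z) = 16.28/98.17 = 0.1658
Im(z) = -186.09/98.17 = -1.8956

Re(z) = 0.1658, Im(z) = -1.8956


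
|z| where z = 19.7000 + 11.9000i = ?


|z| = sqrt(19.7^2 + 11.9^2) = sqrt(388.09 + 141.61) = sqrt(529.7) = 23.0152

|z| = 23.0152


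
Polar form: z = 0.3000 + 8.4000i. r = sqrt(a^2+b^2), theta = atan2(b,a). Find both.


r = sqrt(0.09+70.56) = sqrt(70.65) = 8.4054
theta = atan2(8.4, 0.3) = 87.9546 degrees

r = 8.4054, theta = 87.9546 degrees


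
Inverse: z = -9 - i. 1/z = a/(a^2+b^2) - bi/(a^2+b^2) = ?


|z|^2 = 81+1 = 82
1/z = (-9 + 1i)/82

1/z = -0.1098 + 0.0122i


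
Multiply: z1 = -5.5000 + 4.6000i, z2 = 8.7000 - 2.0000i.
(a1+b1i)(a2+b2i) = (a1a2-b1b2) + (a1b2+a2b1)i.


Real = -5.5*8.7 - 4.6*(-2) = -47.85 - (-9.2) = -38.65
Imag = -5.5*(-2) + 8.7*4.6 = 11 + 40.02 = 51.02

-38.6500 + 51.0200i


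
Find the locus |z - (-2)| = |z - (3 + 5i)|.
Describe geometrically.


Equal distances means the locus is the perpendicular bisector of z1 and z2.
Midpoint = ((-2+3)/2, (0+5)/2) = (0.5000, 2.5000)

Perpendicular bisector through (0.5000, 2.5000)


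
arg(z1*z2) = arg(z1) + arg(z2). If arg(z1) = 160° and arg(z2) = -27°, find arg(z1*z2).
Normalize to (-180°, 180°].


arg(z1*z2) = 160° - 27° = 133°
Normalized to (-180°, 180°]: 133°

133°


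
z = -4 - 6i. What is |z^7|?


|z| = sqrt(16+36) = sqrt(52) = 7.2111
|z^7| = |z|^7 = (sqrt(52))^7 = 52^3 * sqrt(52) = 140608*sqrt(52)

|z^7| = 140608*sqrt(52) ≈ 1013938.7075


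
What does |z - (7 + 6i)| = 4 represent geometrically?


|z - z0| = r is a circle with center z0 and radius r.
Center = (7, 6), radius = 4

Circle with center (7, 6) and radius 4


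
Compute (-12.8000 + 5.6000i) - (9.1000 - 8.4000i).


Real: -12.8 - 9.1 = -21.9
Imag: 5.6 + 8.4 = 14

-21.9000 + 14.0000i


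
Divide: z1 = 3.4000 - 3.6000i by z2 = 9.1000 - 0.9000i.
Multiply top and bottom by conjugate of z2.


Conjugate of z2 = 9.1000 + 0.9000i
Numerator: (3.4000 - 3.6000i)(9.1000 + 0.9000i) = 34.1800 - 29.7000i
Denominator: 9.1^2 + (-0.9)^2 = 83.62
Result = (34.1800 - 29.7000i)/83.62

0.4088 - 0.3552i


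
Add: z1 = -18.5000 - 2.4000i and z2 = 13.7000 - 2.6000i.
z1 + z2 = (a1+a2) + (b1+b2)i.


Real: -18.5 + 13.7 = -4.8
Imag: -2.4 - 2.6 = -5

-4.8000 - 5.0000i


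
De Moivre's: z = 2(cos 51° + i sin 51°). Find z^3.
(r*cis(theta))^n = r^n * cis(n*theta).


r^3 = 2^3 = 8
n*theta = 3*51° = 153° = 153° (mod 360)
a = 8*cos(153°) = -7.1281
b = 8*sin(153°) = 3.6319

8 cis(153°) = -7.1281 + 3.6319i


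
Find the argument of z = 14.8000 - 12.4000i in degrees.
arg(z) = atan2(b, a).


Re = 14.8, Im = -12.4
arg = atan2(-12.4, 14.8) = -39.9575 degrees

arg(z) = -39.9575 degrees


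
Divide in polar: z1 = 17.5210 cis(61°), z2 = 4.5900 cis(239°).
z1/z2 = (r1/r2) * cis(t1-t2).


r = 17.5210 / 4.5900 = 3.8172
theta = 61° - 239° = -178° = 182° (mod 360)

3.8172 cis(182°)


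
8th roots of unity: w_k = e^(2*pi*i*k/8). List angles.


The 8th roots of unity are cis(360k/8°) for k=0..7
Angle step = 360/8 = 45°
Primitive root: cis(45°)
Primitive root = 0.7071 + 0.7071i

8 roots at angles: 0°, 45°, 90°, 135°, 180°, 225°, 270°, 315°


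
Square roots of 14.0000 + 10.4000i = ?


|z| = sqrt(196+108.16) = 17.4402
sqrt((|z|+a)/2) = sqrt((17.4402+14)/2) = sqrt(15.7201) = 3.9649
sqrt((|z|-a)/2) = sqrt((17.4402-14)/2) = sqrt(1.7201) = 1.3115

±(3.9649 + 1.3115i) i.e. 3.9649 + 1.3115i and -3.9649 - 1.3115i


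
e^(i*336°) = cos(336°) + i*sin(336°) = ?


cos(336°) = 0.9135
sin(336°) = -0.4067

e^(i*336°) = 0.9135 - 0.4067i


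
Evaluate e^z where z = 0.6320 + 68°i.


e^0.6320 = 1.8814
cos(68°) = 0.3746
sin(68°) = 0.9272
Real = 1.8814*0.3746 = 0.7048
Imag = 1.8814*0.9272 = 1.7444

0.7048 + 1.7444i


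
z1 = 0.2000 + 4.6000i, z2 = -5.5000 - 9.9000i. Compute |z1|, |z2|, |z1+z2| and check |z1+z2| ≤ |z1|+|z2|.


|z1| = sqrt(0.2^2 + 4.6^2) = sqrt(21.2) = 4.6043
|z2| = sqrt((-5.5)^2 + (-9.9)^2) = sqrt(128.26) = 11.3252
z1+z2 = -5.3000 - 5.3000i
|z1+z2| = sqrt(56.18) = 7.4953
|z1|+|z2| = 4.6043 + 11.3252 = 15.9295

|z1+z2| = 7.4953 ≤ |z1|+|z2| = 15.9295 (verified)


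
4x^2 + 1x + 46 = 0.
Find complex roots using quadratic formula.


disc = 1^2 - 4*4*46 = 1 - 736 = -735
sqrt(|disc|) = sqrt(735) = 27.1109
Real part = -1/(2*4) = -0.1250
Imag part = 27.1109/(2*4) = 3.3889

-0.1250 ± 3.3889i


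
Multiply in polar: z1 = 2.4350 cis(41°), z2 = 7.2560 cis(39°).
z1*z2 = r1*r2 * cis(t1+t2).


r = 2.4350 * 7.2560 = 17.6684
theta = 41° + 39° = 80° = 80° (mod 360)

17.6684 cis(80°)


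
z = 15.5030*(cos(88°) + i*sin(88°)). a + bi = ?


a = 15.5030*cos(88°) = 15.5030*0.034899 = 0.5410
b = 15.5030*sin(88°) = 15.5030*0.999391 = 15.4936

0.5410 + 15.4936i


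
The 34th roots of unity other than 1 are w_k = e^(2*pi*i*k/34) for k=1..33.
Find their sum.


With w = e^(2*pi*i/34), all 34 of the 34th roots of unity w^0 = 1, w, ..., w^(33) sum to 0: 1 + w + ... + w^(33) = (1 - w^34)/(1 - w) = 0 since w^34 = 1, w ≠ 1.
Removing the root 1: w + w^2 + ... + w^(33) = 0 - 1 = -1

Sum = -1


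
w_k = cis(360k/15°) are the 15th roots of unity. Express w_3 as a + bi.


Angle = 360*3/15 = 72°
a = cos(72°) = 0.3090
b = sin(72°) = 0.9511

0.3090 + 0.9511i


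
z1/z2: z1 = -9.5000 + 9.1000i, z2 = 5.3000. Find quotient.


Conjugate of z2 = 5.3000
Numerator: (-9.5000 + 9.1000i)(5.3000) = -50.3500 + 48.2300i
Denominator: 5.3^2 + 0^2 = 28.09
Result = (-50.3500 + 48.2300i)/28.09

-1.7925 + 1.7170i


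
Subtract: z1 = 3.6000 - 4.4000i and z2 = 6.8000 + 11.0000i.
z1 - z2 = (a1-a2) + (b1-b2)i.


Real: 3.6 - 6.8 = -3.2
Imag: -4.4 - 11 = -15.4

-3.2000 - 15.4000i


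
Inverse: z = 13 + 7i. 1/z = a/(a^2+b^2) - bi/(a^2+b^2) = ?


|z|^2 = 169+49 = 218
1/z = (13 - 7i)/218

1/z = 0.0596 - 0.0321i


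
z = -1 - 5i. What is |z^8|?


|z| = sqrt(1+25) = sqrt(26) = 5.0990
|z^8| = |z|^8 = (sqrt(26))^8 = 26^4 = 456976

|z^8| = 456976


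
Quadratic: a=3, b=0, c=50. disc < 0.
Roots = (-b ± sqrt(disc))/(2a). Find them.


disc = 0^2 - 4*3*50 = 0 - 600 = -600
sqrt(|disc|) = sqrt(600) = 24.4949
Real part = 0/(2*3) = 0
Imag part = 24.4949/(2*3) = 4.0825

0 ± 4.0825i


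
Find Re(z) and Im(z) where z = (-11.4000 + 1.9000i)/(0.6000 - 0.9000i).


Multiply by conjugate: (-11.4000 + 1.9000i)(0.6000 + 0.9000i) / (0.6^2 + (-0.9)^2)
Numerator real = -11.4*0.6 + 1.9*(-0.9) = -8.55
Numerator imag = 1.9*0.6 - (-11.4)*(-0.9) = -9.12
Denominator = 1.17
Re(z) = -8.55/1.17 = -7.3077
Im(z) = -9.12/1.17 = -7.7949

Re(z) = -7.3077, Im(z) = -7.7949


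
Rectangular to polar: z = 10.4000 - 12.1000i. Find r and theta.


r = sqrt(108.16+146.41) = sqrt(254.57) = 15.9552
theta = atan2(-12.1, 10.4) = -49.3208 degrees

r = 15.9552, theta = -49.3208 degrees


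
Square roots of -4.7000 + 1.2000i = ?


|z| = sqrt(22.09+1.44) = 4.8508
sqrt((|z|+a)/2) = sqrt((4.8508+(-4.7))/2) = sqrt(0.0754) = 0.2746
sqrt((|z|-a)/2) = sqrt((4.8508-(-4.7))/2) = sqrt(4.7754) = 2.1853

±(0.2746 + 2.1853i) i.e. 0.2746 + 2.1853i and -0.2746 - 2.1853i


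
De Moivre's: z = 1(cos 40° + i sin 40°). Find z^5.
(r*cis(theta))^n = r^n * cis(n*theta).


r^5 = 1^5 = 1
n*theta = 5*40° = 200° = 200° (mod 360)
a = 1*cos(200°) = -0.9397
b = 1*sin(200°) = -0.3420

1 cis(200°) = -0.9397 - 0.3420i


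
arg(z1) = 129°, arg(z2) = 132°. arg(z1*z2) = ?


arg(z1*z2) = 129° + 132° = 261°
Normalized to (-180°, 180°]: -99°

-99°


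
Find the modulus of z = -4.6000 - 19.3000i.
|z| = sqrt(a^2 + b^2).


|z| = sqrt((-4.6)^2 + (-19.3)^2) = sqrt(21.16 + 372.49) = sqrt(393.65) = 19.8406

|z| = 19.8406


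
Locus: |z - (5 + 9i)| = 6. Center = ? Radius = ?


|z - z0| = r is a circle with center z0 and radius r.
Center = (5, 9), radius = 6

Circle with center (5, 9) and radius 6


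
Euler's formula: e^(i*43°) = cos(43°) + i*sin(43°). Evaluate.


cos(43°) = 0.7314
sin(43°) = 0.6820

e^(i*43°) = 0.7314 + 0.6820i


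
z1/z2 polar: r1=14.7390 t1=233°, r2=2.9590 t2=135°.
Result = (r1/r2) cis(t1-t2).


r = 14.7390 / 2.9590 = 4.9811
theta = 233° - 135° = 98° = 98° (mod 360)

4.9811 cis(98°)


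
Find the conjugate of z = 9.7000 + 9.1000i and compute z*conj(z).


z_bar = 9.7000 - 9.1000i
z*z_bar = 9.7^2 + 9.1^2 = 94.09 + 82.81 = 176.9

z_bar = 9.7000 - 9.1000i, z*z_bar = 176.9


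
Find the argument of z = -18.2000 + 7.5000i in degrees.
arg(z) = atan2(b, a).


Re = -18.2, Im = 7.5
arg = atan2(7.5, -18.2) = 157.6040 degrees

arg(z) = 157.6040 degrees


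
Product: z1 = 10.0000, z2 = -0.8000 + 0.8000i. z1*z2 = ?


Real = 10*(-0.8) - 0*0.8 = -8 - 0 = -8
Imag = 10*0.8 - (0.8)*0 = 8 + 0 = 8

-8.0000 + 8.0000i


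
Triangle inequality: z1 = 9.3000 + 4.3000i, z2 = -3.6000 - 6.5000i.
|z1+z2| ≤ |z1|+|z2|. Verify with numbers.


|z1| = sqrt(9.3^2 + 4.3^2) = sqrt(104.98) = 10.2460
|z2| = sqrt((-3.6)^2 + (-6.5)^2) = sqrt(55.21) = 7.4303
z1+z2 = 5.7000 - 2.2000i
|z1+z2| = sqrt(37.33) = 6.1098
|z1|+|z2| = 10.2460 + 7.4303 = 17.6763

|z1+z2| = 6.1098 ≤ |z1|+|z2| = 17.6763 (verified)


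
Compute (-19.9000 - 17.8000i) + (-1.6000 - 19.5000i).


Real: -19.9 - 1.6 = -21.5
Imag: -17.8 - 19.5 = -37.3

-21.5000 - 37.3000i


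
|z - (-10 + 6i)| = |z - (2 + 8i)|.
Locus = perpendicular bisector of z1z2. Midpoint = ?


Equal distances means the locus is the perpendicular bisector of z1 and z2.
Midpoint = ((-10+2)/2, (6+8)/2) = (-4.0000, 7.0000)

Perpendicular bisector through (-4.0000, 7.0000)


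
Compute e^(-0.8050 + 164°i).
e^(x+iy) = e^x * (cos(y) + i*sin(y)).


e^-0.8050 = 0.4471
cos(164°) = -0.9613
sin(164°) = 0.2756
Real = 0.4471*(-0.9613) = -0.4298
Imag = 0.4471*0.2756 = 0.1232

-0.4298 + 0.1232i


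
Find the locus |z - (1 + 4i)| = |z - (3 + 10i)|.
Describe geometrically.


Equal distances means the locus is the perpendicular bisector of z1 and z2.
Midpoint = ((1+3)/2, (4+10)/2) = (2.0000, 7.0000)

Perpendicular bisector through (2.0000, 7.0000)


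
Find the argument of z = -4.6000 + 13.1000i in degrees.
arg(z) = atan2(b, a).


Re = -4.6, Im = 13.1
arg = atan2(13.1, -4.6) = 109.3485 degrees

arg(z) = 109.3485 degrees


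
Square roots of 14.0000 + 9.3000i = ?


|z| = sqrt(196+86.49) = 16.8074
sqrt((|z|+a)/2) = sqrt((16.8074+14)/2) = sqrt(15.4037) = 3.9248
sqrt((|z|-a)/2) = sqrt((16.8074-14)/2) = sqrt(1.4037) = 1.1848

±(3.9248 + 1.1848i) i.e. 3.9248 + 1.1848i and -3.9248 - 1.1848i


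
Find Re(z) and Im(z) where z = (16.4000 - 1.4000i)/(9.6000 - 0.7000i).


Multiply by conjugate: (16.4000 - 1.4000i)(9.6000 + 0.7000i) / (9.6^2 + (-0.7)^2)
Numerator real = 16.4*9.6 - (1.4)*(-0.7) = 158.42
Numerator imag = -1.4*9.6 - 16.4*(-0.7) = -1.96
Denominator = 92.65
Re(z) = 158.42/92.65 = 1.7099
Im(z) = -1.96/92.65 = -0.0212

Re(z) = 1.7099, Im(z) = -0.0212


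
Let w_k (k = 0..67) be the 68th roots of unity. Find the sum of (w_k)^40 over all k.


The roots are w_k = w^k with w = e^(2*pi*i/68), and (w^k)^40 = (w^40)^k.
So S = 1 + u + u^2 + ... + u^(67) with u = w^40.
40 = 0*68 + 40, so 40 is not a multiple of 68: u = w^40 ≠ 1 (w is a primitive 68th root), while u^68 = (w^68)^40 = 1.
Geometric series: S = (1 - u^68)/(1 - u) = (1 - 1)/(1 - u) = 0

S = 0


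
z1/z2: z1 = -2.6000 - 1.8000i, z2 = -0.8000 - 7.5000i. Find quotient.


Conjugate of z2 = -0.8000 + 7.5000i
Numerator: (-2.6000 - 1.8000i)(-0.8000 + 7.5000i) = 15.5800 - 18.0600i
Denominator: (-0.8)^2 + (-7.5)^2 = 56.89
Result = (15.5800 - 18.0600i)/56.89

0.2739 - 0.3175i


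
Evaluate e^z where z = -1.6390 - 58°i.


e^-1.6390 = 0.1942
cos(-58°) = 0.5299
sin(-58°) = -0.848
Real = 0.1942*0.5299 = 0.1029
Imag = 0.1942*(-0.848) = -0.1647

0.1029 - 0.1647i


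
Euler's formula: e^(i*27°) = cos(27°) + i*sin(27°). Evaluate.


cos(27°) = 0.8910
sin(27°) = 0.4540

e^(i*27°) = 0.8910 + 0.4540i


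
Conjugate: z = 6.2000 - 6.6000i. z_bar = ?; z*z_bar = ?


z_bar = 6.2000 + 6.6000i
z*z_bar = 6.2^2 + (-6.6)^2 = 38.44 + 43.56 = 82

z_bar = 6.2000 + 6.6000i, z*z_bar = 82


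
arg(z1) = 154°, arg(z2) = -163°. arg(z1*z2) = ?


arg(z1*z2) = 154° - 163° = -9°
Normalized to (-180°, 180°]: -9°

-9°


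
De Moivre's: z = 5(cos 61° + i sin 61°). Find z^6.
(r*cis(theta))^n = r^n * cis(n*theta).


r^6 = 5^6 = 15625
n*theta = 6*61° = 366° = 6° (mod 360)
a = 15625*cos(6°) = 15539.4046
b = 15625*sin(6°) = 1633.2572

15625 cis(6°) = 15539.4046 + 1633.2572i


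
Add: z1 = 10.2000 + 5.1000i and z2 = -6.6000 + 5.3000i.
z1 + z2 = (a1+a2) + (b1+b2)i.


Real: 10.2 - 6.6 = 3.6
Imag: 5.1 + 5.3 = 10.4

3.6000 + 10.4000i


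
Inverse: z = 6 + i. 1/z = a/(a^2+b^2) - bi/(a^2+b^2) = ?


|z|^2 = 36+1 = 37
1/z = (6 - 1i)/37

1/z = 0.1622 - 0.0270i


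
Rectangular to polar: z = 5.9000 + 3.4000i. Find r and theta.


r = sqrt(34.81+11.56) = sqrt(46.37) = 6.8096
theta = atan2(3.4, 5.9) = 29.9536 degrees

r = 6.8096, theta = 29.9536 degrees


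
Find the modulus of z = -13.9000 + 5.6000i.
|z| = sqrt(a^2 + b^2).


|z| = sqrt((-13.9)^2 + 5.6^2) = sqrt(193.21 + 31.36) = sqrt(224.57) = 14.9857

|z| = 14.9857


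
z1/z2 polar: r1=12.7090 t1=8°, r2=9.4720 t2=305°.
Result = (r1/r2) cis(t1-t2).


r = 12.7090 / 9.4720 = 1.3417
theta = 8° - 305° = -297° = 63° (mod 360)

1.3417 cis(63°)


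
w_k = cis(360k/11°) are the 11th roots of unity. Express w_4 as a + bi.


Angle = 360*4/11 = 130.9091°
a = cos(130.9091°) = -0.6549
b = sin(130.9091°) = 0.7557

-0.6549 + 0.7557i


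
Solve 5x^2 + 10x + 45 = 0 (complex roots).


disc = 10^2 - 4*5*45 = 100 - 900 = -800
sqrt(|disc|) = sqrt(800) = 28.2843
Real part = -10/(2*5) = -1.0000
Imag part = 28.2843/(2*5) = 2.8284

-1.0000 ± 2.8284i


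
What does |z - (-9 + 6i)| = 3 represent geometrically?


|z - z0| = r is a circle with center z0 and radius r.
Center = (-9, 6), radius = 3

Circle with center (-9, 6) and radius 3


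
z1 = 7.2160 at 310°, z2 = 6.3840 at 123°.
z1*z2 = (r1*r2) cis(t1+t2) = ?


r = 7.2160 * 6.3840 = 46.0669
theta = 310° + 123° = 433° = 73° (mod 360)

46.0669 cis(73°)


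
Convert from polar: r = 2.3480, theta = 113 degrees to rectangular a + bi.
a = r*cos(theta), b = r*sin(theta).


a = 2.3480*cos(113°) = 2.3480*(-0.3907) = -0.9174
b = 2.3480*sin(113°) = 2.3480*0.9205 = 2.1613

-0.9174 + 2.1613i


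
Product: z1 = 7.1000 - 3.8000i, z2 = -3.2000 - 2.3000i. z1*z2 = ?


Real = 7.1*(-3.2) - (-3.8)*(-2.3) = -22.72 - 8.74 = -31.46
Imag = 7.1*(-2.3) - (3.2)*(-3.8) = -16.33 + 12.16 = -4.17

-31.4600 - 4.1700i


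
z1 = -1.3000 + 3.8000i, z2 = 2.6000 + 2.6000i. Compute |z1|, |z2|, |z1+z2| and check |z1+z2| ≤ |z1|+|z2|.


|z1| = sqrt((-1.3)^2 + 3.8^2) = sqrt(16.13) = 4.0162
|z2| = sqrt(2.6^2 + 2.6^2) = sqrt(13.52) = 3.6770
z1+z2 = 1.3000 + 6.4000i
|z1+z2| = sqrt(42.65) = 6.5307
|z1|+|z2| = 4.0162 + 3.6770 = 7.6932

|z1+z2| = 6.5307 ≤ |z1|+|z2| = 7.6932 (verified)


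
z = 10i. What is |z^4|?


|z| = sqrt(0+100) = sqrt(100) = 10
|z^4| = |z|^4 = 10^4 = 10000

|z^4| = 10000


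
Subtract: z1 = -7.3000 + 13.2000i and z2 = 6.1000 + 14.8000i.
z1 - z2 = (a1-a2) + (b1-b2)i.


Real: -7.3 - 6.1 = -13.4
Imag: 13.2 - 14.8 = -1.6

-13.4000 - 1.6000i


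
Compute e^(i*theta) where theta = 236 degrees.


cos(236°) = -0.5592
sin(236°) = -0.8290

e^(i*236°) = -0.5592 - 0.8290i


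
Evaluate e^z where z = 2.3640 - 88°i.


e^2.3640 = 10.6334
cos(-88°) = 0.0349
sin(-88°) = -0.99939
Real = 10.6334*0.0349 = 0.3711
Imag = 10.6334*(-0.99939) = -10.6269

0.3711 - 10.6269i


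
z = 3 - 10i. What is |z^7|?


|z| = sqrt(9+100) = sqrt(109) = 10.4403
|z^7| = |z|^7 = (sqrt(109))^7 = 109^3 * sqrt(109) = 1295029*sqrt(109)

|z^7| = 1295029*sqrt(109) ≈ 13520499.6979


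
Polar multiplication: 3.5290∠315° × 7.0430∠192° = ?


r = 3.5290 * 7.0430 = 24.8547
theta = 315° + 192° = 507° = 147° (mod 360)

24.8547 cis(147°)


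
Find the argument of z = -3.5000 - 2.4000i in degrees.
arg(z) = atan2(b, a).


Re = -3.5, Im = -2.4
arg = atan2(-2.4, -3.5) = -145.5610 degrees

arg(z) = -145.5610 degrees


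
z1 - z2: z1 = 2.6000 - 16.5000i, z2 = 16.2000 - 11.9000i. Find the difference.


Real: 2.6 - 16.2 = -13.6
Imag: -16.5 + 11.9 = -4.6

-13.6000 - 4.6000i


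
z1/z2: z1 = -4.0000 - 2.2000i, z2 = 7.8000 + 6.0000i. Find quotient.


Conjugate of z2 = 7.8000 - 6.0000i
Numerator: (-4.0000 - 2.2000i)(7.8000 - 6.0000i) = -44.4000 + 6.8400i
Denominator: 7.8^2 + 6^2 = 96.84
Result = (-44.4000 + 6.8400i)/96.84

-0.4585 + 0.0706i


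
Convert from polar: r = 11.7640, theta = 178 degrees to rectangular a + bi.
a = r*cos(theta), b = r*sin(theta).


a = 11.7640*cos(178°) = 11.7640*(-0.99939) = -11.7568
b = 11.7640*sin(178°) = 11.7640*0.0349 = 0.4106

-11.7568 + 0.4106i


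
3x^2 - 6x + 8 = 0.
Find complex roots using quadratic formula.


disc = (-6)^2 - 4*3*8 = 36 - 96 = -60
sqrt(|disc|) = sqrt(60) = 7.7460
Real part = 6/(2*3) = 1.0000
Imag part = 7.7460/(2*3) = 1.2910

1.0000 ± 1.2910i


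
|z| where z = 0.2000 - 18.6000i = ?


|z| = sqrt(0.2^2 + (-18.6)^2) = sqrt(0.04 + 345.96) = sqrt(346) = 18.6011

|z| = 18.6011


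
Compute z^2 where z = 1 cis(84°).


r^2 = 1^2 = 1
n*theta = 2*84° = 168° = 168° (mod 360)
a = 1*cos(168°) = -0.9781
b = 1*sin(168°) = 0.2079

1 cis(168°) = -0.9781 + 0.2079i


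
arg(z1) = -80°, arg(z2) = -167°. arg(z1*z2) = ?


arg(z1*z2) = -80° - 167° = -247°
Normalized to (-180°, 180°]: 113°

113°


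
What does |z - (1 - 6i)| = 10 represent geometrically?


|z - z0| = r is a circle with center z0 and radius r.
Center = (1, -6), radius = 10

Circle with center (1, -6) and radius 10


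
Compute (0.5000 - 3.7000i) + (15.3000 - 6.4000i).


Real: 0.5 + 15.3 = 15.8
Imag: -3.7 - 6.4 = -10.1

15.8000 - 10.1000i


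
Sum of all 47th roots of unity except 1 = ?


With w = e^(2*pi*i/47), all 47 of the 47th roots of unity w^0 = 1, w, ..., w^(46) sum to 0: 1 + w + ... + w^(46) = (1 - w^47)/(1 - w) = 0 since w^47 = 1, w ≠ 1.
Removing the root 1: w + w^2 + ... + w^(46) = 0 - 1 = -1

Sum = -1


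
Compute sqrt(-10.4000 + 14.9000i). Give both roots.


|z| = sqrt(108.16+222.01) = 18.1706
sqrt((|z|+a)/2) = sqrt((18.1706+(-10.4))/2) = sqrt(3.8853) = 1.9711
sqrt((|z|-a)/2) = sqrt((18.1706-(-10.4))/2) = sqrt(14.2853) = 3.7796

±(1.9711 + 3.7796i) i.e. 1.9711 + 3.7796i and -1.9711 - 3.7796i


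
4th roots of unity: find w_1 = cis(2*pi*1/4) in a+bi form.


Angle = 360*1/4 = 90°
a = cos(90°) = 0
b = sin(90°) = 1.0000

0 + 1.0000i


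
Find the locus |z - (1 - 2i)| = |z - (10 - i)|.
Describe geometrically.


Equal distances means the locus is the perpendicular bisector of z1 and z2.
Midpoint = ((1+10)/2, (-2+(-1))/2) = (5.5000, -1.5000)

Perpendicular bisector through (5.5000, -1.5000)


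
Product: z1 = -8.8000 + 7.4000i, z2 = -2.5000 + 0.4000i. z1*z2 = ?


Real = -8.8*(-2.5) - 7.4*0.4 = 22 - 2.96 = 19.04
Imag = -8.8*0.4 - (2.5)*7.4 = -3.52 - (18.5) = -22.02

19.0400 - 22.0200i


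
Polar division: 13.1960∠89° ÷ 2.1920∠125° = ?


r = 13.1960 / 2.1920 = 6.0201
theta = 89° - 125° = -36° = 324° (mod 360)

6.0201 cis(324°)


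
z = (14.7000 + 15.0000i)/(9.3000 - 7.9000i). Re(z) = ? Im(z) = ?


Multiply by conjugate: (14.7000 + 15.0000i)(9.3000 + 7.9000i) / (9.3^2 + (-7.9)^2)
Numerator real = 14.7*9.3 + 15*(-7.9) = 18.21
Numerator imag = 15*9.3 - 14.7*(-7.9) = 255.63
Denominator = 148.9
Re(z) = 18.21/148.9 = 0.1223
Im(z) = 255.63/148.9 = 1.7168

Re(z) = 0.1223, Im(z) = 1.7168


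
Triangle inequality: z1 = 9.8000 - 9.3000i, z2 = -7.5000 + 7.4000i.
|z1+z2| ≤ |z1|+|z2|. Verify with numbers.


|z1| = sqrt(9.8^2 + (-9.3)^2) = sqrt(182.53) = 13.5104
|z2| = sqrt((-7.5)^2 + 7.4^2) = sqrt(111.01) = 10.5361
z1+z2 = 2.3000 - 1.9000i
|z1+z2| = sqrt(8.9) = 2.9833
|z1|+|z2| = 13.5104 + 10.5361 = 24.0465

|z1+z2| = 2.9833 ≤ |z1|+|z2| = 24.0465 (verified)


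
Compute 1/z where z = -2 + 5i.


|z|^2 = 4+25 = 29
1/z = (-2 - 5i)/29

1/z = -0.0690 - 0.1724i


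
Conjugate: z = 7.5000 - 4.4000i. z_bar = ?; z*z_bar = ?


z_bar = 7.5000 + 4.4000i
z*z_bar = 7.5^2 + (-4.4)^2 = 56.25 + 19.36 = 75.61

z_bar = 7.5000 + 4.4000i, z*z_bar = 75.61


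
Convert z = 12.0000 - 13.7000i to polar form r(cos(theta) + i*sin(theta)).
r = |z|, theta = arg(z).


r = sqrt(144+187.69) = sqrt(331.69) = 18.2124
theta = atan2(-13.7, 12) = -48.7845 degrees

r = 18.2124, theta = -48.7845 degrees


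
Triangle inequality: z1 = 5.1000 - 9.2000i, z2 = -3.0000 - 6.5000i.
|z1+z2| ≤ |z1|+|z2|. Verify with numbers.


|z1| = sqrt(5.1^2 + (-9.2)^2) = sqrt(110.65) = 10.5190
|z2| = sqrt((-3)^2 + (-6.5)^2) = sqrt(51.25) = 7.1589
z1+z2 = 2.1000 - 15.7000i
|z1+z2| = sqrt(250.9) = 15.8398
|z1|+|z2| = 10.5190 + 7.1589 = 17.6779

|z1+z2| = 15.8398 ≤ |z1|+|z2| = 17.6779 (verified)


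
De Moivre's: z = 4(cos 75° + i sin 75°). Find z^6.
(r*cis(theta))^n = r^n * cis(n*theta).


r^6 = 4^6 = 4096
n*theta = 6*75° = 450° = 90° (mod 360)
a = 4096*cos(90°) = 0
b = 4096*sin(90°) = 4096.0000

4096 cis(90°) = 0 + 4096.0000i


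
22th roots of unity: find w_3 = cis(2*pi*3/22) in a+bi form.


Angle = 360*3/22 = 49.0909°
a = cos(49.0909°) = 0.6549
b = sin(49.0909°) = 0.7557

0.6549 + 0.7557i


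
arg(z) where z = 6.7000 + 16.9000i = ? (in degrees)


Re = 6.7, Im = 16.9
arg = atan2(16.9, 6.7) = 68.3742 degrees

arg(z) = 68.3742 degrees


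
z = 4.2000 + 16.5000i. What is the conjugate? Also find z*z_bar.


z_bar = 4.2000 - 16.5000i
z*z_bar = 4.2^2 + 16.5^2 = 17.64 + 272.25 = 289.89

z_bar = 4.2000 - 16.5000i, z*z_bar = 289.89


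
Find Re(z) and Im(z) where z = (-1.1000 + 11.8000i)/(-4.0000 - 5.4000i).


Multiply by conjugate: (-1.1000 + 11.8000i)(-4.0000 + 5.4000i) / ((-4)^2 + (-5.4)^2)
Numerator real = -1.1*(-4) + 11.8*(-5.4) = -59.32
Numerator imag = 11.8*(-4) - (-1.1)*(-5.4) = -53.14
Denominator = 45.16
Re(z) = -59.32/45.16 = -1.3136
Im(z) = -53.14/45.16 = -1.1767

Re(z) = -1.3136, Im(z) = -1.1767


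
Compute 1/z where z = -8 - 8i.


|z|^2 = 64+64 = 128
1/z = (-8 + 8i)/128

1/z = -0.0625 + 0.0625i


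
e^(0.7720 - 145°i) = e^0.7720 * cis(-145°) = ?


e^0.7720 = 2.1641
cos(-145°) = -0.81915
sin(-145°) = -0.5736
Real = 2.1641*(-0.81915) = -1.7727
Imag = 2.1641*(-0.5736) = -1.2413

-1.7727 - 1.2413i


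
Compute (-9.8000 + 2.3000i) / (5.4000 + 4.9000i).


Conjugate of z2 = 5.4000 - 4.9000i
Numerator: (-9.8000 + 2.3000i)(5.4000 - 4.9000i) = -41.6500 + 60.4400i
Denominator: 5.4^2 + 4.9^2 = 53.17
Result = (-41.6500 + 60.4400i)/53.17

-0.7833 + 1.1367i


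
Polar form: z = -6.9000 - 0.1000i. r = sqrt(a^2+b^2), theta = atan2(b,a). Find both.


r = sqrt(47.61+0.01) = sqrt(47.62) = 6.9007
theta = atan2(-0.1, -6.9) = -179.1697 degrees

r = 6.9007, theta = -179.1697 degrees


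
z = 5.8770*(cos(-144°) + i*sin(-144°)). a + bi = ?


a = 5.8770*cos(-144°) = 5.8770*(-0.80902) = -4.7546
b = 5.8770*sin(-144°) = 5.8770*(-0.58779) = -3.4544

-4.7546 - 3.4544i


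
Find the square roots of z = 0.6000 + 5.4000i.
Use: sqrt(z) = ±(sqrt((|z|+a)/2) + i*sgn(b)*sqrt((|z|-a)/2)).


|z| = sqrt(0.36+29.16) = 5.4332
sqrt((|z|+a)/2) = sqrt((5.4332+0.6)/2) = sqrt(3.0166) = 1.7368
sqrt((|z|-a)/2) = sqrt((5.4332-0.6)/2) = sqrt(2.4166) = 1.5545

±(1.7368 + 1.5545i) i.e. 1.7368 + 1.5545i and -1.7368 - 1.5545i


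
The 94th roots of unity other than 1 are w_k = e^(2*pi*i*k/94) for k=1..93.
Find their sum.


With w = e^(2*pi*i/94), all 94 of the 94th roots of unity w^0 = 1, w, ..., w^(93) sum to 0: 1 + w + ... + w^(93) = (1 - w^94)/(1 - w) = 0 since w^94 = 1, w ≠ 1.
Removing the root 1: w + w^2 + ... + w^(93) = 0 - 1 = -1

Sum = -1


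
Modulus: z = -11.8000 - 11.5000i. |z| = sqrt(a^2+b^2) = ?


|z| = sqrt((-11.8)^2 + (-11.5)^2) = sqrt(139.24 + 132.25) = sqrt(271.49) = 16.4770

|z| = 16.4770


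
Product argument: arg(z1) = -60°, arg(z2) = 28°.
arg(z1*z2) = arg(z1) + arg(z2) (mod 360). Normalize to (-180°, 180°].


arg(z1*z2) = -60° + 28° = -32°
Normalized to (-180°, 180°]: -32°

-32°


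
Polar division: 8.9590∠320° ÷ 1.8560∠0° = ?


r = 8.9590 / 1.8560 = 4.8270
theta = 320° - 0° = 320° = 320° (mod 360)

4.8270 cis(320°)


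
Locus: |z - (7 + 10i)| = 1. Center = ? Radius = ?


|z - z0| = r is a circle with center z0 and radius r.
Center = (7, 10), radius = 1

Circle with center (7, 10) and radius 1


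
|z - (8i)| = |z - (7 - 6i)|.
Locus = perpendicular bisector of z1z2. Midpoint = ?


Equal distances means the locus is the perpendicular bisector of z1 and z2.
Midpoint = ((0+7)/2, (8+(-6))/2) = (3.5000, 1.0000)

Perpendicular bisector through (3.5000, 1.0000)


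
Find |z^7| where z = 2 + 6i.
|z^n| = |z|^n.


|z| = sqrt(4+36) = sqrt(40) = 6.3246
|z^7| = |z|^7 = (sqrt(40))^7 = 40^3 * sqrt(40) = 64000*sqrt(40)

|z^7| = 64000*sqrt(40) ≈ 404771.5405


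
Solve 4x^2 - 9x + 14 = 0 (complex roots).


disc = (-9)^2 - 4*4*14 = 81 - 224 = -143
sqrt(|disc|) = sqrt(143) = 11.9583
Real part = 9/(2*4) = 1.1250
Imag part = 11.9583/(2*4) = 1.4948

1.1250 ± 1.4948i


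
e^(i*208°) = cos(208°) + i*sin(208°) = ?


cos(208°) = -0.8829
sin(208°) = -0.4695

e^(i*208°) = -0.8829 - 0.4695i


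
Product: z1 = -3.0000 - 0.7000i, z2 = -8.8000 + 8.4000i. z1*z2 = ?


Real = -3*(-8.8) - (-0.7)*8.4 = 26.4 - (-5.88) = 32.28
Imag = -3*8.4 - (8.8)*(-0.7) = -25.2 + 6.16 = -19.04

32.2800 - 19.0400i


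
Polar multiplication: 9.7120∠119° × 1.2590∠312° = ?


r = 9.7120 * 1.2590 = 12.2274
theta = 119° + 312° = 431° = 71° (mod 360)

12.2274 cis(71°)


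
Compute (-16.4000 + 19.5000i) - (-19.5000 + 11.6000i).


Real: -16.4 + 19.5 = 3.1
Imag: 19.5 - 11.6 = 7.9

3.1000 + 7.9000i


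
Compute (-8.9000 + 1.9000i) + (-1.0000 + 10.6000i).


Real: -8.9 - 1 = -9.9
Imag: 1.9 + 10.6 = 12.5

-9.9000 + 12.5000i


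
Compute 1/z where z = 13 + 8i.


|z|^2 = 169+64 = 233
1/z = (13 - 8i)/233

1/z = 0.0558 - 0.0343i


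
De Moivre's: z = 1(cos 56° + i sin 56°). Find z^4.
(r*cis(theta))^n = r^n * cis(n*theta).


r^4 = 1^4 = 1
n*theta = 4*56° = 224° = 224° (mod 360)
a = 1*cos(224°) = -0.7193
b = 1*sin(224°) = -0.6947

1 cis(224°) = -0.7193 - 0.6947i


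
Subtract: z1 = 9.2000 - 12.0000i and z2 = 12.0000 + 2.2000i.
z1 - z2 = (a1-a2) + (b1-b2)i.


Real: 9.2 - 12 = -2.8
Imag: -12 - 2.2 = -14.2

-2.8000 - 14.2000i


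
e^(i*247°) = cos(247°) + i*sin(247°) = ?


cos(247°) = -0.3907
sin(247°) = -0.9205

e^(i*247°) = -0.3907 - 0.9205i


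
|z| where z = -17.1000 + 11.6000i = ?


|z| = sqrt((-17.1)^2 + 11.6^2) = sqrt(292.41 + 134.56) = sqrt(426.97) = 20.6633

|z| = 20.6633


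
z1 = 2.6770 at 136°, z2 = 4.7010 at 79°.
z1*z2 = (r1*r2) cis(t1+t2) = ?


r = 2.6770 * 4.7010 = 12.5846
theta = 136° + 79° = 215° = 215° (mod 360)

12.5846 cis(215°)


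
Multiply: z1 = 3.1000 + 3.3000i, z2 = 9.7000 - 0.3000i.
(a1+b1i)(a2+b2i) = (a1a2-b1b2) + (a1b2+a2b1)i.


Real = 3.1*9.7 - 3.3*(-0.3) = 30.07 - (-0.99) = 31.06
Imag = 3.1*(-0.3) + 9.7*3.3 = -0.93 + 32.01 = 31.08

31.0600 + 31.0800i


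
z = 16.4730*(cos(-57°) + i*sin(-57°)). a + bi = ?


a = 16.4730*cos(-57°) = 16.4730*0.544639 = 8.9718
b = 16.4730*sin(-57°) = 16.4730*(-0.83867) = -13.8154

8.9718 - 13.8154i


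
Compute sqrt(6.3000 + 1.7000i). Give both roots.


|z| = sqrt(39.69+2.89) = 6.5253
sqrt((|z|+a)/2) = sqrt((6.5253+6.3)/2) = sqrt(6.4127) = 2.5323
sqrt((|z|-a)/2) = sqrt((6.5253-6.3)/2) = sqrt(0.1127) = 0.3357

±(2.5323 + 0.3357i) i.e. 2.5323 + 0.3357i and -2.5323 - 0.3357i
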